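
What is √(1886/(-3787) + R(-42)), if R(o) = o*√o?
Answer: √(-7142282 - 602337498*I*√42)/3787 ≈ 11.655 - 11.677*I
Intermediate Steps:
R(o) = o^(3/2)
√(1886/(-3787) + R(-42)) = √(1886/(-3787) + (-42)^(3/2)) = √(1886*(-1/3787) - 42*I*√42) = √(-1886/3787 - 42*I*√42)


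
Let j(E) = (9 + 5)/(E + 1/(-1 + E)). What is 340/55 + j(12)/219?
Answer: 283190/45771 ≈ 6.1871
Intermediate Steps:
j(E) = 14/(E + 1/(-1 + E))
340/55 + j(12)/219 = 340/55 + (14*(-1 + 12)/(1 + 12² - 1*12))/219 = 340*(1/55) + (14*11/(1 + 144 - 12))*(1/219) = 68/11 + (14*11/133)*(1/219) = 68/11 + (14*(1/133)*11)*(1/219) = 68/11 + (22/19)*(1/219) = 68/11 + 22/4161 = 283190/45771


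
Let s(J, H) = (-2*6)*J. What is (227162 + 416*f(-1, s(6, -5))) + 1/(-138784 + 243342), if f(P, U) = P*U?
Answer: 26883325613/104558 ≈ 2.5711e+5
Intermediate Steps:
s(J, H) = -12*J
(227162 + 416*f(-1, s(6, -5))) + 1/(-138784 + 243342) = (227162 + 416*(-(-12)*6)) + 1/(-138784 + 243342) = (227162 + 416*(-1*(-72))) + 1/104558 = (227162 + 416*72) + 1/104558 = (227162 + 29952) + 1/104558 = 257114 + 1/104558 = 26883325613/104558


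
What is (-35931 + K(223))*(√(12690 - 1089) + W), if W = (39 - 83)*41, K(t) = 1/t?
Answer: 14454752048/223 - 24037836*√1289/223 ≈ 6.0949e+7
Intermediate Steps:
W = -1804 (W = -44*41 = -1804)
(-35931 + K(223))*(√(12690 - 1089) + W) = (-35931 + 1/223)*(√(12690 - 1089) - 1804) = (-35931 + 1/223)*(√11601 - 1804) = -8012612*(3*√1289 - 1804)/223 = -8012612*(-1804 + 3*√1289)/223 = 14454752048/223 - 24037836*√1289/223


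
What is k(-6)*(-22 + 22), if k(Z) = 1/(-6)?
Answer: 0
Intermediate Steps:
k(Z) = -⅙ (k(Z) = 1*(-⅙) = -⅙)
k(-6)*(-22 + 22) = -(-22 + 22)/6 = -⅙*0 = 0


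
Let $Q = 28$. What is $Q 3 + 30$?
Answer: $114$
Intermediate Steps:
$Q 3 + 30 = 28 \cdot 3 + 30 = 84 + 30 = 114$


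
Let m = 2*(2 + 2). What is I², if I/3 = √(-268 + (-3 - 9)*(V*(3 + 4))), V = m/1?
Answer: -8460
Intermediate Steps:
m = 8 (m = 2*4 = 8)
V = 8 (V = 8/1 = 8*1 = 8)
I = 6*I*√235 (I = 3*√(-268 + (-3 - 9)*(8*(3 + 4))) = 3*√(-268 - 96*7) = 3*√(-268 - 12*56) = 3*√(-268 - 672) = 3*√(-940) = 3*(2*I*√235) = 6*I*√235 ≈ 91.978*I)
I² = (6*I*√235)² = -8460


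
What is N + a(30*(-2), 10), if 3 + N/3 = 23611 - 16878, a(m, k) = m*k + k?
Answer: 19600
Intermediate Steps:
a(m, k) = k + k*m (a(m, k) = k*m + k = k + k*m)
N = 20190 (N = -9 + 3*(23611 - 16878) = -9 + 3*6733 = -9 + 20199 = 20190)
N + a(30*(-2), 10) = 20190 + 10*(1 + 30*(-2)) = 20190 + 10*(1 - 60) = 20190 + 10*(-59) = 20190 - 590 = 19600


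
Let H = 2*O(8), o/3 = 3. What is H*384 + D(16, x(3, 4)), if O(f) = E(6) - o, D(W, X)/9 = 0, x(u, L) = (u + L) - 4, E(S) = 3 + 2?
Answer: -3072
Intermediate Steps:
o = 9 (o = 3*3 = 9)
E(S) = 5
x(u, L) = -4 + L + u (x(u, L) = (L + u) - 4 = -4 + L + u)
D(W, X) = 0 (D(W, X) = 9*0 = 0)
O(f) = -4 (O(f) = 5 - 1*9 = 5 - 9 = -4)
H = -8 (H = 2*(-4) = -8)
H*384 + D(16, x(3, 4)) = -8*384 + 0 = -3072 + 0 = -3072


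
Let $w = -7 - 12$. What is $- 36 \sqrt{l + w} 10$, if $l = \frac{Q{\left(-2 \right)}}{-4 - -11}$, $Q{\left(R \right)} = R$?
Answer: $- \frac{1080 i \sqrt{105}}{7} \approx - 1581.0 i$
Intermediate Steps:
$l = - \frac{2}{7}$ ($l = - \frac{2}{-4 - -11} = - \frac{2}{-4 + 11} = - \frac{2}{7} \approx -0.28571$)
$w = -19$ ($w = -7 - 12 = -19$)
$- 36 \sqrt{l + w} 10 = - 36 \sqrt{- \frac{2}{7} - 19} \cdot 10 = - 36 \sqrt{- \frac{135}{7}} \cdot 10 = - 36 \frac{3 i \sqrt{105}}{7} \cdot 10 = - \frac{108 i \sqrt{105}}{7} \cdot 10 = - \frac{1080 i \sqrt{105}}{7}$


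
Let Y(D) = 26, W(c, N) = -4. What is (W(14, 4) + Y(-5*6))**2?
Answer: 484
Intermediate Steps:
(W(14, 4) + Y(-5*6))**2 = (-4 + 26)**2 = 22**2 = 484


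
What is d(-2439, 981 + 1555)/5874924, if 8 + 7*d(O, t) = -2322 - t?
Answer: -811/6854078 ≈ -0.00011832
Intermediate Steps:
d(O, t) = -2330/7 - t/7 (d(O, t) = -8/7 + (-2322 - t)/7 = -8/7 + (-2322/7 - t/7) = -2330/7 - t/7)
d(-2439, 981 + 1555)/5874924 = (-2330/7 - (981 + 1555)/7)/5874924 = (-2330/7 - ⅐*2536)*(1/5874924) = (-2330/7 - 2536/7)*(1/5874924) = -4866/7*1/5874924 = -811/6854078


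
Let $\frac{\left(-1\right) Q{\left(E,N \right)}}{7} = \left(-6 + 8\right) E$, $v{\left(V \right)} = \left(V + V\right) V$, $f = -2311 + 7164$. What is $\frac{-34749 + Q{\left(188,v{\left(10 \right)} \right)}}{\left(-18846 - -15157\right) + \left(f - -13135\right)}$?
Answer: $- \frac{37381}{14299} \approx -2.6142$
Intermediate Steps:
$f = 4853$
$v{\left(V \right)} = 2 V^{2}$ ($v{\left(V \right)} = 2 V V = 2 V^{2}$)
$Q{\left(E,N \right)} = - 14 E$ ($Q{\left(E,N \right)} = - 7 \left(-6 + 8\right) E = - 7 \cdot 2 E = - 14 E$)
$\frac{-34749 + Q{\left(188,v{\left(10 \right)} \right)}}{\left(-18846 - -15157\right) + \left(f - -13135\right)} = \frac{-34749 - 2632}{\left(-18846 - -15157\right) + \left(4853 - -13135\right)} = \frac{-34749 - 2632}{\left(-18846 + 15157\right) + \left(4853 + 13135\right)} = - \frac{37381}{-3689 + 17988} = - \frac{37381}{14299}$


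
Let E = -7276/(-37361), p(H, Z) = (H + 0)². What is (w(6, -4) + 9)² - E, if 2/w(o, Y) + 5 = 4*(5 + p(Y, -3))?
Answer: 18947764693/233170001 ≈ 81.262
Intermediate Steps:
p(H, Z) = H²
E = 7276/37361 (E = -7276*(-1/37361) = 7276/37361 ≈ 0.19475)
w(o, Y) = 2/(15 + 4*Y²) (w(o, Y) = 2/(-5 + 4*(5 + Y²)) = 2/(-5 + (20 + 4*Y²)) = 2/(15 + 4*Y²))
(w(6, -4) + 9)² - E = (2/(15 + 4*(-4)²) + 9)² - 1*7276/37361 = (2/(15 + 4*16) + 9)² - 7276/37361 = (2/(15 + 64) + 9)² - 7276/37361 = (2/79 + 9)² - 7276/37361 = (713/79)² - 7276/37361 = 508369/6241 - 7276/37361 = 18947764693/233170001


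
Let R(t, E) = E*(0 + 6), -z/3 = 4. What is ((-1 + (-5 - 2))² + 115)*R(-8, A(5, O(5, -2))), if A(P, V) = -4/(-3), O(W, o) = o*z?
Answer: 1432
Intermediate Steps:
z = -12 (z = -3*4 = -12)
O(W, o) = -12*o (O(W, o) = o*(-12) = -12*o)
A(P, V) = 4/3 (A(P, V) = -4*(-⅓) = 4/3)
R(t, E) = 6*E (R(t, E) = E*6 = 6*E)
((-1 + (-5 - 2))² + 115)*R(-8, A(5, O(5, -2))) = ((-1 + (-5 - 2))² + 115)*(6*(4/3)) = ((-1 - 7)² + 115)*8 = ((-8)² + 115)*8 = (64 + 115)*8 = 179*8 = 1432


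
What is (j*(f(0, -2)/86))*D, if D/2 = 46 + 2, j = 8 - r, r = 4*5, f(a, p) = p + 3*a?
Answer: 1152/43 ≈ 26.791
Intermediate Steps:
r = 20
j = -12 (j = 8 - 1*20 = 8 - 20 = -12)
D = 96 (D = 2*(46 + 2) = 2*48 = 96)
(j*(f(0, -2)/86))*D = -12*(-2 + 3*0)/86*96 = -12*(-2 + 0)/86*96 = -(-24)/86*96 = -12*(-1/43)*96 = (12/43)*96 = 1152/43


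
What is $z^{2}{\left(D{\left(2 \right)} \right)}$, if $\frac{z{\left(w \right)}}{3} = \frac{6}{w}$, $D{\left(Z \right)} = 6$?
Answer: $9$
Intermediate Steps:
$z{\left(w \right)} = \frac{18}{w}$ ($z{\left(w \right)} = 3 \frac{6}{w} = \frac{18}{w}$)
$z^{2}{\left(D{\left(2 \right)} \right)} = \left(\frac{18}{6}\right)^{2} = \left(18 \cdot \frac{1}{6}\right)^{2} = 3^{2} = 9$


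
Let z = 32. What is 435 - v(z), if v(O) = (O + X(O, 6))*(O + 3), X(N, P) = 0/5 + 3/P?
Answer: -1405/2 ≈ -702.50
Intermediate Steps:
X(N, P) = 3/P (X(N, P) = 0*(⅕) + 3/P = 0 + 3/P = 3/P)
v(O) = (½ + O)*(3 + O) (v(O) = (O + 3/6)*(O + 3) = (O + 3*(⅙))*(3 + O) = (O + ½)*(3 + O) = (½ + O)*(3 + O))
435 - v(z) = 435 - (3/2 + 32² + (7/2)*32) = 435 - (3/2 + 1024 + 112) = 435 - 1*2275/2 = 435 - 2275/2 = -1405/2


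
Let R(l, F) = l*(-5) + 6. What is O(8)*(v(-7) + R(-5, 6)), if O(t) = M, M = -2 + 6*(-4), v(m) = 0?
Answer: -806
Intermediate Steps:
R(l, F) = 6 - 5*l (R(l, F) = -5*l + 6 = 6 - 5*l)
M = -26 (M = -2 - 24 = -26)
O(t) = -26
O(8)*(v(-7) + R(-5, 6)) = -26*(0 + (6 - 5*(-5))) = -26*(0 + (6 + 25)) = -26*(0 + 31) = -26*31 = -806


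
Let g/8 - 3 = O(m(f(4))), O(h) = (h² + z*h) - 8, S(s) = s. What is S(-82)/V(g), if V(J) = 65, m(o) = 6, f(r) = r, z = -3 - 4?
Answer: -82/65 ≈ -1.2615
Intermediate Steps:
z = -7
O(h) = -8 + h² - 7*h (O(h) = (h² - 7*h) - 8 = -8 + h² - 7*h)
g = -88 (g = 24 + 8*(-8 + 6² - 7*6) = 24 + 8*(-8 + 36 - 42) = 24 + 8*(-14) = 24 - 112 = -88)
S(-82)/V(g) = -82/65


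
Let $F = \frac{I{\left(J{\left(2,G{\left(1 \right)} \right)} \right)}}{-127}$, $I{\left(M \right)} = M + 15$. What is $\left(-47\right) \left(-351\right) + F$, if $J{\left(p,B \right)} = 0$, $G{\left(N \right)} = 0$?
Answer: $\frac{2095104}{127} \approx 16497.0$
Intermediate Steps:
$I{\left(M \right)} = 15 + M$
$F = - \frac{15}{127}$ ($F = \frac{15 + 0}{-127} = 15 \left(- \frac{1}{127}\right) = - \frac{15}{127} \approx -0.11811$)
$\left(-47\right) \left(-351\right) + F = \left(-47\right) \left(-351\right) - \frac{15}{127} = 16497 - \frac{15}{127} = \frac{2095104}{127}$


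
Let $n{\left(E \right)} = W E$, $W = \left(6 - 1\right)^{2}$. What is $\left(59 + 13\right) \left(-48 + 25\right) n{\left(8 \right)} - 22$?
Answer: $-331222$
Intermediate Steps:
$W = 25$ ($W = 5^{2} = 25$)
$n{\left(E \right)} = 25 E$
$\left(59 + 13\right) \left(-48 + 25\right) n{\left(8 \right)} - 22 = \left(59 + 13\right) \left(-48 + 25\right) 25 \cdot 8 - 22 = 72 \left(-23\right) 200 - 22 = \left(-1656\right) 200 - 22 = -331200 - 22 = -331222$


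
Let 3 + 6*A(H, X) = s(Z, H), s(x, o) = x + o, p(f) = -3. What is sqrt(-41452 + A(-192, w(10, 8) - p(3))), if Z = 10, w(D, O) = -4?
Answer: 121*I*sqrt(102)/6 ≈ 203.67*I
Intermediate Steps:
s(x, o) = o + x
A(H, X) = 7/6 + H/6 (A(H, X) = -1/2 + (H + 10)/6 = -1/2 + (10 + H)/6 = -1/2 + (5/3 + H/6) = 7/6 + H/6)
sqrt(-41452 + A(-192, w(10, 8) - p(3))) = sqrt(-41452 + (7/6 + (1/6)*(-192))) = sqrt(-41452 + (7/6 - 32)) = sqrt(-41452 - 185/6) = sqrt(-248897/6) = 121*I*sqrt(102)/6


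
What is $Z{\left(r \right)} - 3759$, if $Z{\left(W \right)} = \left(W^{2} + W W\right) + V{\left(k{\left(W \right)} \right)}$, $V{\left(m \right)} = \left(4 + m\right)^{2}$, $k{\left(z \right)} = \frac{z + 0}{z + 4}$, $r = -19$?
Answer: $- \frac{677084}{225} \approx -3009.3$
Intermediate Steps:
$k{\left(z \right)} = \frac{z}{4 + z}$
$Z{\left(W \right)} = \left(4 + \frac{W}{4 + W}\right)^{2} + 2 W^{2}$ ($Z{\left(W \right)} = \left(W^{2} + W W\right) + \left(4 + \frac{W}{4 + W}\right)^{2} = \left(W^{2} + W^{2}\right) + \left(4 + \frac{W}{4 + W}\right)^{2} = 2 W^{2} + \left(4 + \frac{W}{4 + W}\right)^{2} = \left(4 + \frac{W}{4 + W}\right)^{2} + 2 W^{2}$)
$Z{\left(r \right)} - 3759 = \left(2 \left(-19\right)^{2} + \frac{\left(16 + 5 \left(-19\right)\right)^{2}}{\left(4 - 19\right)^{2}}\right) - 3759 = \left(2 \cdot 361 + \frac{\left(16 - 95\right)^{2}}{225}\right) - 3759 = \left(722 + \frac{\left(-79\right)^{2}}{225}\right) - 3759 = \left(722 + \frac{1}{225} \cdot 6241\right) - 3759 = \left(722 + \frac{6241}{225}\right) - 3759 = \frac{168691}{225} - 3759 = - \frac{677084}{225}$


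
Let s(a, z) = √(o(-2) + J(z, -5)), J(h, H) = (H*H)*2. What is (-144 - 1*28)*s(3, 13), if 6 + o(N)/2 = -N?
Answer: -172*√42 ≈ -1114.7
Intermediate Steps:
J(h, H) = 2*H² (J(h, H) = H²*2 = 2*H²)
o(N) = -12 - 2*N (o(N) = -12 + 2*(-N) = -12 - 2*N)
s(a, z) = √42 (s(a, z) = √((-12 - 2*(-2)) + 2*(-5)²) = √((-12 + 4) + 2*25) = √(-8 + 50) = √42)
(-144 - 1*28)*s(3, 13) = (-144 - 1*28)*√42 = (-144 - 28)*√42 = -172*√42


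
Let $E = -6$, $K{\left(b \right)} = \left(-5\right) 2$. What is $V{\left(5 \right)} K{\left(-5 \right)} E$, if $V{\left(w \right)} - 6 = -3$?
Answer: $180$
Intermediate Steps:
$K{\left(b \right)} = -10$
$V{\left(w \right)} = 3$ ($V{\left(w \right)} = 6 - 3 = 3$)
$V{\left(5 \right)} K{\left(-5 \right)} E = 3 \left(-10\right) \left(-6\right) = \left(-30\right) \left(-6\right) = 180$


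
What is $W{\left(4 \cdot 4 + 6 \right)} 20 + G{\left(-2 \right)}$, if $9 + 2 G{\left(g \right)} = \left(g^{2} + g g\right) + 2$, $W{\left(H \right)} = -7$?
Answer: $- \frac{279}{2} \approx -139.5$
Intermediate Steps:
$G{\left(g \right)} = - \frac{7}{2} + g^{2}$ ($G{\left(g \right)} = - \frac{9}{2} + \frac{\left(g^{2} + g g\right) + 2}{2} = - \frac{9}{2} + \frac{\left(g^{2} + g^{2}\right) + 2}{2} = - \frac{9}{2} + \frac{2 g^{2} + 2}{2} = - \frac{9}{2} + \frac{2 + 2 g^{2}}{2} = - \frac{9}{2} + \left(1 + g^{2}\right) = - \frac{7}{2} + g^{2}$)
$W{\left(4 \cdot 4 + 6 \right)} 20 + G{\left(-2 \right)} = \left(-7\right) 20 - \left(\frac{7}{2} - \left(-2\right)^{2}\right) = -140 + \left(- \frac{7}{2} + 4\right) = -140 + \frac{1}{2} = - \frac{279}{2}$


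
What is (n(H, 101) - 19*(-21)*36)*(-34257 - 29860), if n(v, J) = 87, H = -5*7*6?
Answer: -926554767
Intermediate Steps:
H = -210 (H = -35*6 = -210)
(n(H, 101) - 19*(-21)*36)*(-34257 - 29860) = (87 - 19*(-21)*36)*(-34257 - 29860) = (87 + 399*36)*(-64117) = (87 + 14364)*(-64117) = 14451*(-64117) = -926554767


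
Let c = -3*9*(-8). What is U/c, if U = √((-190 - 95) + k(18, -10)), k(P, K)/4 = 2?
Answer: I*√277/216 ≈ 0.077052*I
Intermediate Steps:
k(P, K) = 8 (k(P, K) = 4*2 = 8)
U = I*√277 (U = √((-190 - 95) + 8) = √(-285 + 8) = √(-277) = I*√277 ≈ 16.643*I)
c = 216 (c = -27*(-8) = 216)
U/c = (I*√277)/216 = (I*√277)*(1/216) = I*√277/216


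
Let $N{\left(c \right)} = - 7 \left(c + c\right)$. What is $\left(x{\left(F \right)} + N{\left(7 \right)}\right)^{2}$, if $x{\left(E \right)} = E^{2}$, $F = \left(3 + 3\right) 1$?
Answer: $3844$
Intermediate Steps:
$F = 6$ ($F = 6 \cdot 1 = 6$)
$N{\left(c \right)} = - 14 c$ ($N{\left(c \right)} = - 7 \cdot 2 c = - 14 c$)
$\left(x{\left(F \right)} + N{\left(7 \right)}\right)^{2} = \left(6^{2} - 98\right)^{2} = \left(36 - 98\right)^{2} = \left(-62\right)^{2} = 3844$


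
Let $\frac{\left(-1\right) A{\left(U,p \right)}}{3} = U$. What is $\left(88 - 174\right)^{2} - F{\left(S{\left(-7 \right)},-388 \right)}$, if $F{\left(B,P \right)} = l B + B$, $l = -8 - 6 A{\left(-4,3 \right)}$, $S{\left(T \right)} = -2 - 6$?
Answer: $6764$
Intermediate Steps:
$A{\left(U,p \right)} = - 3 U$
$S{\left(T \right)} = -8$ ($S{\left(T \right)} = -2 - 6 = -8$)
$l = -80$ ($l = -8 - 6 \left(\left(-3\right) \left(-4\right)\right) = -8 - 72 = -80$)
$F{\left(B,P \right)} = - 79 B$ ($F{\left(B,P \right)} = - 80 B + B = - 79 B$)
$\left(88 - 174\right)^{2} - F{\left(S{\left(-7 \right)},-388 \right)} = \left(88 - 174\right)^{2} - \left(-79\right) \left(-8\right) = \left(-86\right)^{2} - 632 = 7396 - 632 = 6764$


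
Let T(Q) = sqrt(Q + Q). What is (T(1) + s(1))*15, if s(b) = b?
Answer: 15 + 15*sqrt(2) ≈ 36.213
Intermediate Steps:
T(Q) = sqrt(2)*sqrt(Q) (T(Q) = sqrt(2*Q) = sqrt(2)*sqrt(Q))
(T(1) + s(1))*15 = (sqrt(2)*sqrt(1) + 1)*15 = (sqrt(2)*1 + 1)*15 = (sqrt(2) + 1)*15 = (1 + sqrt(2))*15 = 15 + 15*sqrt(2)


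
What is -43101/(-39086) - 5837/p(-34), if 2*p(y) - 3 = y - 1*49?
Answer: 114934511/781720 ≈ 147.03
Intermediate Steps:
p(y) = -23 + y/2 (p(y) = 3/2 + (y - 1*49)/2 = 3/2 + (y - 49)/2 = 3/2 + (-49 + y)/2 = 3/2 + (-49/2 + y/2) = -23 + y/2)
-43101/(-39086) - 5837/p(-34) = -43101/(-39086) - 5837/(-23 + (½)*(-34)) = -43101*(-1/39086) - 5837/(-23 - 17) = 43101/39086 - 5837/(-40) = 43101/39086 - 5837*(-1/40) = 43101/39086 + 5837/40 = 114934511/781720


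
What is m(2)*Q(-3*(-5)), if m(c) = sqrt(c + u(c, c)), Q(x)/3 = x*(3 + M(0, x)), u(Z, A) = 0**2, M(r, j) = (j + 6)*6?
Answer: 5805*sqrt(2) ≈ 8209.5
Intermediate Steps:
M(r, j) = 36 + 6*j (M(r, j) = (6 + j)*6 = 36 + 6*j)
u(Z, A) = 0
Q(x) = 3*x*(39 + 6*x) (Q(x) = 3*(x*(3 + (36 + 6*x))) = 3*(x*(39 + 6*x)) = 3*x*(39 + 6*x))
m(c) = sqrt(c) (m(c) = sqrt(c + 0) = sqrt(c))
m(2)*Q(-3*(-5)) = sqrt(2)*(9*(-3*(-5))*(13 + 2*(-3*(-5)))) = sqrt(2)*(9*15*(13 + 2*15)) = sqrt(2)*(9*15*(13 + 30)) = sqrt(2)*(9*15*43) = sqrt(2)*5805 = 5805*sqrt(2)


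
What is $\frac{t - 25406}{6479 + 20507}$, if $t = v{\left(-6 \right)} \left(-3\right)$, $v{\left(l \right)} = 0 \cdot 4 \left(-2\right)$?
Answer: $- \frac{12703}{13493} \approx -0.94145$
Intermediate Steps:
$v{\left(l \right)} = 0$ ($v{\left(l \right)} = 0 \left(-2\right) = 0$)
$t = 0$ ($t = 0 \left(-3\right) = 0$)
$\frac{t - 25406}{6479 + 20507} = \frac{0 - 25406}{6479 + 20507} = - \frac{25406}{26986} = \left(-25406\right) \frac{1}{26986} = - \frac{12703}{13493}$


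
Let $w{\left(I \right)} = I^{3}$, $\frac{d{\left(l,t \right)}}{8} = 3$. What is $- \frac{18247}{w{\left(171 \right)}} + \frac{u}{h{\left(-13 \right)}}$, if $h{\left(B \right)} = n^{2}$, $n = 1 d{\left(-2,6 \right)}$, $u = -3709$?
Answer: $- \frac{2061810319}{320013504} \approx -6.4429$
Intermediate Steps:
$d{\left(l,t \right)} = 24$ ($d{\left(l,t \right)} = 8 \cdot 3 = 24$)
$n = 24$ ($n = 1 \cdot 24 = 24$)
$h{\left(B \right)} = 576$ ($h{\left(B \right)} = 24^{2} = 576$)
$- \frac{18247}{w{\left(171 \right)}} + \frac{u}{h{\left(-13 \right)}} = - \frac{18247}{171^{3}} - \frac{3709}{576} = - \frac{18247}{5000211} - \frac{3709}{576} = - \frac{2061810319}{320013504}$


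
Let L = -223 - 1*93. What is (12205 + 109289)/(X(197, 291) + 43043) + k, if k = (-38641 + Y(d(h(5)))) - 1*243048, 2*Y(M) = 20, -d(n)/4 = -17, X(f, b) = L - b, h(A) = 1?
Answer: -5976604275/21218 ≈ -2.8168e+5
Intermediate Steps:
L = -316 (L = -223 - 93 = -316)
X(f, b) = -316 - b
d(n) = 68 (d(n) = -4*(-17) = 68)
Y(M) = 10 (Y(M) = (½)*20 = 10)
k = -281679 (k = (-38641 + 10) - 1*243048 = -38631 - 243048 = -281679)
(12205 + 109289)/(X(197, 291) + 43043) + k = (12205 + 109289)/((-316 - 1*291) + 43043) - 281679 = 121494/((-316 - 291) + 43043) - 281679 = 121494/(-607 + 43043) - 281679 = 121494/42436 - 281679 = 121494*(1/42436) - 281679 = 60747/21218 - 281679 = -5976604275/21218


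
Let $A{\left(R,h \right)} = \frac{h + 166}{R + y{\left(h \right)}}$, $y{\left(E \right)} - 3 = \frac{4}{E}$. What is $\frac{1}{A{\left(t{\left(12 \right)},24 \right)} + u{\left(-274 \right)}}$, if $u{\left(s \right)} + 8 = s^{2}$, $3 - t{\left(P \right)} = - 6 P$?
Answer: $\frac{469}{35208032} \approx 1.3321 \cdot 10^{-5}$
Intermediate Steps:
$t{\left(P \right)} = 3 + 6 P$ ($t{\left(P \right)} = 3 - - 6 P = 3 + 6 P$)
$y{\left(E \right)} = 3 + \frac{4}{E}$
$u{\left(s \right)} = -8 + s^{2}$
$A{\left(R,h \right)} = \frac{166 + h}{3 + R + \frac{4}{h}}$ ($A{\left(R,h \right)} = \frac{h + 166}{R + \left(3 + \frac{4}{h}\right)} = \frac{166 + h}{3 + R + \frac{4}{h}}$)
$\frac{1}{A{\left(t{\left(12 \right)},24 \right)} + u{\left(-274 \right)}} = \frac{1}{\frac{24 \left(166 + 24\right)}{4 + 3 \cdot 24 + \left(3 + 6 \cdot 12\right) 24} - \left(8 - \left(-274\right)^{2}\right)} = \frac{1}{24 \frac{1}{4 + 72 + \left(3 + 72\right) 24} \cdot 190 + \left(-8 + 75076\right)} = \frac{1}{24 \frac{1}{4 + 72 + 75 \cdot 24} \cdot 190 + 75068} = \frac{1}{24 \frac{1}{4 + 72 + 1800} \cdot 190 + 75068} = \frac{1}{24 \cdot \frac{1}{1876} \cdot 190 + 75068} = \frac{1}{\frac{1140}{469} + 75068} = \frac{1}{\frac{35208032}{469}} = \frac{469}{35208032}$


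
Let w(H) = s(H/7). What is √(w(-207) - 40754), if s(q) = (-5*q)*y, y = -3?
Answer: I*√2018681/7 ≈ 202.97*I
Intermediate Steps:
s(q) = 15*q (s(q) = -5*q*(-3) = 15*q)
w(H) = 15*H/7 (w(H) = 15*(H/7) = 15*H/7)
√(w(-207) - 40754) = √((15/7)*(-207) - 40754) = √(-3105/7 - 40754) = √(-288383/7) = I*√2018681/7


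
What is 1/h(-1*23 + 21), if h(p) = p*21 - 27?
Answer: -1/69 ≈ -0.014493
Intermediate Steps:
h(p) = -27 + 21*p (h(p) = 21*p - 27 = -27 + 21*p)
1/h(-1*23 + 21) = 1/(-27 + 21*(-1*23 + 21)) = 1/(-27 + 21*(-23 + 21)) = 1/(-27 + 21*(-2)) = 1/(-27 - 42) = 1/(-69) = -1/69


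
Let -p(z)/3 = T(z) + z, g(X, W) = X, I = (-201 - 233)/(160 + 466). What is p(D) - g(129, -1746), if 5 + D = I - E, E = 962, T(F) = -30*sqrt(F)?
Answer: 868287/313 + 180*I*sqrt(23700986)/313 ≈ 2774.1 + 2799.7*I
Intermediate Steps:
I = -217/313 (I = -434/626 = -434*1/626 = -217/313 ≈ -0.69329)
D = -302888/313 (D = -5 + (-217/313 - 1*962) = -5 + (-217/313 - 962) = -5 - 301323/313 = -302888/313 ≈ -967.69)
p(z) = -3*z + 90*sqrt(z) (p(z) = -3*(-30*sqrt(z) + z) = -3*(z - 30*sqrt(z)) = -3*z + 90*sqrt(z))
p(D) - g(129, -1746) = (-3*(-302888/313) + 90*sqrt(-302888/313)) - 1*129 = (908664/313 + 90*(2*I*sqrt(23700986)/313)) - 129 = (908664/313 + 180*I*sqrt(23700986)/313) - 129 = 868287/313 + 180*I*sqrt(23700986)/313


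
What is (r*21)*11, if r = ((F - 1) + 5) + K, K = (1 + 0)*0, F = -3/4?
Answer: 3003/4 ≈ 750.75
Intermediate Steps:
F = -¾ (F = -3*¼ = -¾ ≈ -0.75000)
K = 0 (K = 1*0 = 0)
r = 13/4 (r = ((-¾ - 1) + 5) + 0 = (-7/4 + 5) + 0 = 13/4 + 0 = 13/4 ≈ 3.2500)
(r*21)*11 = ((13/4)*21)*11 = (273/4)*11 = 3003/4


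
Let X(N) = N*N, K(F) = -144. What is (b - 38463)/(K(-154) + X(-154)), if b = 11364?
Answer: -27099/23572 ≈ -1.1496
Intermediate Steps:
X(N) = N**2
(b - 38463)/(K(-154) + X(-154)) = (11364 - 38463)/(-144 + (-154)**2) = -27099/(-144 + 23716) = -27099/23572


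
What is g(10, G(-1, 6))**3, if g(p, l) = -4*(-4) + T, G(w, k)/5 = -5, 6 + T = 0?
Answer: 1000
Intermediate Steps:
T = -6 (T = -6 + 0 = -6)
G(w, k) = -25 (G(w, k) = 5*(-5) = -25)
g(p, l) = 10 (g(p, l) = -4*(-4) - 6 = 16 - 6 = 10)
g(10, G(-1, 6))**3 = 10**3 = 1000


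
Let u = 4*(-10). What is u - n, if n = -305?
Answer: 265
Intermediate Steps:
u = -40
u - n = -40 - 1*(-305) = -40 + 305 = 265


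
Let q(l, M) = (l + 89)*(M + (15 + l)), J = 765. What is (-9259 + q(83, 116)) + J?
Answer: 28314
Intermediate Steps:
q(l, M) = (89 + l)*(15 + M + l)
(-9259 + q(83, 116)) + J = (-9259 + (1335 + 83**2 + 89*116 + 104*83 + 116*83)) + 765 = (-9259 + (1335 + 6889 + 10324 + 8632 + 9628)) + 765 = (-9259 + 36808) + 765 = 27549 + 765 = 28314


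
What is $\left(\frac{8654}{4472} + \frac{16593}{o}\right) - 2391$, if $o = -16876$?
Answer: $- \frac{11273479159}{4716842} \approx -2390.0$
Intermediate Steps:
$\left(\frac{8654}{4472} + \frac{16593}{o}\right) - 2391 = \left(\frac{8654}{4472} + \frac{16593}{-16876}\right) - 2391 = \left(8654 \cdot \frac{1}{4472} + 16593 \left(- \frac{1}{16876}\right)\right) - 2391 = \left(\frac{4327}{2236} - \frac{16593}{16876}\right) - 2391 = \frac{4490063}{4716842} - 2391 = - \frac{11273479159}{4716842}$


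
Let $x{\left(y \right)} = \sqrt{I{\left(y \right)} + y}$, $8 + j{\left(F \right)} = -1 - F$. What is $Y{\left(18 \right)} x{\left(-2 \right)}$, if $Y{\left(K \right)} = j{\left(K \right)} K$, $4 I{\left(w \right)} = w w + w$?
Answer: $- 243 i \sqrt{6} \approx - 595.23 i$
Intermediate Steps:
$j{\left(F \right)} = -9 - F$ ($j{\left(F \right)} = -8 - \left(1 + F\right) = -9 - F$)
$I{\left(w \right)} = \frac{w}{4} + \frac{w^{2}}{4}$ ($I{\left(w \right)} = \frac{w w + w}{4} = \frac{w^{2} + w}{4} = \frac{w + w^{2}}{4} = \frac{w}{4} + \frac{w^{2}}{4}$)
$x{\left(y \right)} = \sqrt{y + \frac{y \left(1 + y\right)}{4}}$ ($x{\left(y \right)} = \sqrt{\frac{y \left(1 + y\right)}{4} + y} = \sqrt{y + \frac{y \left(1 + y\right)}{4}}$)
$Y{\left(K \right)} = K \left(-9 - K\right)$ ($Y{\left(K \right)} = \left(-9 - K\right) K = K \left(-9 - K\right)$)
$Y{\left(18 \right)} x{\left(-2 \right)} = \left(-1\right) 18 \left(9 + 18\right) \frac{\sqrt{- 2 \left(5 - 2\right)}}{2} = \left(-1\right) 18 \cdot 27 \frac{\sqrt{\left(-2\right) 3}}{2} = - 486 \frac{\sqrt{-6}}{2} = - 486 \frac{i \sqrt{6}}{2} = - 243 i \sqrt{6}$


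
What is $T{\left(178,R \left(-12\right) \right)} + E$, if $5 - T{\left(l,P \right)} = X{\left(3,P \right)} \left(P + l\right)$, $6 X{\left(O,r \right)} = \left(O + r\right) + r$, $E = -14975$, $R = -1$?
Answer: $-15825$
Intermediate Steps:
$X{\left(O,r \right)} = \frac{r}{3} + \frac{O}{6}$ ($X{\left(O,r \right)} = \frac{\left(O + r\right) + r}{6} = \frac{O + 2 r}{6} = \frac{r}{3} + \frac{O}{6}$)
$T{\left(l,P \right)} = 5 - \left(\frac{1}{2} + \frac{P}{3}\right) \left(P + l\right)$ ($T{\left(l,P \right)} = 5 - \left(\frac{P}{3} + \frac{1}{6} \cdot 3\right) \left(P + l\right) = 5 - \left(\frac{P}{3} + \frac{1}{2}\right) \left(P + l\right) = 5 - \left(\frac{1}{2} + \frac{P}{3}\right) \left(P + l\right)$)
$T{\left(178,R \left(-12\right) \right)} + E = \left(5 - \frac{\left(-1\right) \left(-12\right) \left(3 + 2 \left(\left(-1\right) \left(-12\right)\right)\right)}{6} - \frac{89 \left(3 + 2 \left(\left(-1\right) \left(-12\right)\right)\right)}{3}\right) - 14975 = \left(5 - 2 \left(3 + 2 \cdot 12\right) - \frac{89 \left(3 + 2 \cdot 12\right)}{3}\right) - 14975 = \left(5 - 2 \left(3 + 24\right) - \frac{89 \left(3 + 24\right)}{3}\right) - 14975 = \left(5 - 2 \cdot 27 - \frac{89}{3} \cdot 27\right) - 14975 = \left(5 - 54 - 801\right) - 14975 = -850 - 14975 = -15825$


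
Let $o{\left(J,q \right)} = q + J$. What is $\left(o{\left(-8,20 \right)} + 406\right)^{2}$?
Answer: $174724$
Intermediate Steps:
$o{\left(J,q \right)} = J + q$
$\left(o{\left(-8,20 \right)} + 406\right)^{2} = \left(\left(-8 + 20\right) + 406\right)^{2} = \left(12 + 406\right)^{2} = 418^{2} = 174724$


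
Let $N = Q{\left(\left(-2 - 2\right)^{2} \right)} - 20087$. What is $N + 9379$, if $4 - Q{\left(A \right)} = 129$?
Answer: $-10833$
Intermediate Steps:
$Q{\left(A \right)} = -125$ ($Q{\left(A \right)} = 4 - 129 = -125$)
$N = -20212$ ($N = -125 - 20087 = -20212$)
$N + 9379 = -20212 + 9379 = -10833$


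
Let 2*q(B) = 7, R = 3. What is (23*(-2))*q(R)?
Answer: -161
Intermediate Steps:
q(B) = 7/2 (q(B) = (1/2)*7 = 7/2)
(23*(-2))*q(R) = (23*(-2))*(7/2) = -46*7/2 = -161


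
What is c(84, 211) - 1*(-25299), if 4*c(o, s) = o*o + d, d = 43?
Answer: 108295/4 ≈ 27074.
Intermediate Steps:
c(o, s) = 43/4 + o**2/4 (c(o, s) = (o*o + 43)/4 = (o**2 + 43)/4 = (43 + o**2)/4 = 43/4 + o**2/4)
c(84, 211) - 1*(-25299) = (43/4 + (1/4)*84**2) - 1*(-25299) = (43/4 + (1/4)*7056) + 25299 = (43/4 + 1764) + 25299 = 7099/4 + 25299 = 108295/4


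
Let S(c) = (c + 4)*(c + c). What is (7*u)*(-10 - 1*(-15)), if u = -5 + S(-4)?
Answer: -175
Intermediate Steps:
S(c) = 2*c*(4 + c) (S(c) = (4 + c)*(2*c) = 2*c*(4 + c))
u = -5 (u = -5 + 2*(-4)*(4 - 4) = -5 + 2*(-4)*0 = -5 + 0 = -5)
(7*u)*(-10 - 1*(-15)) = (7*(-5))*(-10 - 1*(-15)) = -35*(-10 + 15) = -35*5 = -175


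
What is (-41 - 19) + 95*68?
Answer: 6400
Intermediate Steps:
(-41 - 19) + 95*68 = -60 + 6460 = 6400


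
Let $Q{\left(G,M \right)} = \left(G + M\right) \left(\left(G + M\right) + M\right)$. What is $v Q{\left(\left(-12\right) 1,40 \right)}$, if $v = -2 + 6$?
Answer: $7616$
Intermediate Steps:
$v = 4$
$Q{\left(G,M \right)} = \left(G + M\right) \left(G + 2 M\right)$
$v Q{\left(\left(-12\right) 1,40 \right)} = 4 \left(\left(\left(-12\right) 1\right)^{2} + 2 \cdot 40^{2} + 3 \left(\left(-12\right) 1\right) 40\right) = 4 \left(\left(-12\right)^{2} + 2 \cdot 1600 + 3 \left(-12\right) 40\right) = 4 \left(144 + 3200 - 1440\right) = 4 \cdot 1904 = 7616$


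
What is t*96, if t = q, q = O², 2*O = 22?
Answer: 11616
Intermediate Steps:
O = 11 (O = (½)*22 = 11)
q = 121 (q = 11² = 121)
t = 121
t*96 = 121*96 = 11616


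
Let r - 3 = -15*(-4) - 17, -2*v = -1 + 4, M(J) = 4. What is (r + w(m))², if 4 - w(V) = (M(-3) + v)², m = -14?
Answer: 30625/16 ≈ 1914.1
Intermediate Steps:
v = -3/2 (v = -(-1 + 4)/2 = -½*3 = -3/2 ≈ -1.5000)
w(V) = -9/4 (w(V) = 4 - (4 - 3/2)² = 4 - (5/2)² = 4 - 1*25/4 = 4 - 25/4 = -9/4)
r = 46 (r = 3 + (-15*(-4) - 17) = 3 + (60 - 17) = 3 + 43 = 46)
(r + w(m))² = (46 - 9/4)² = (175/4)² = 30625/16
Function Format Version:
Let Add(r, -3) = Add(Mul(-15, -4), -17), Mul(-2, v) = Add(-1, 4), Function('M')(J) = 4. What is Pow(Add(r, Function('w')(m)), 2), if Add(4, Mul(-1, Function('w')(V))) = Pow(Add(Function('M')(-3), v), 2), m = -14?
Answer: Rational(30625, 16) ≈ 1914.1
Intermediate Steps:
v = Rational(-3, 2) (v = Mul(Rational(-1, 2), Add(-1, 4)) = Mul(Rational(-1, 2), 3) = Rational(-3, 2) ≈ -1.5000)
Function('w')(V) = Rational(-9, 4) (Function('w')(V) = Add(4, Mul(-1, Pow(Add(4, Rational(-3, 2)), 2))) = Add(4, Mul(-1, Pow(Rational(5, 2), 2))) = Add(4, Mul(-1, Rational(25, 4))) = Add(4, Rational(-25, 4)) = Rational(-9, 4))
r = 46 (r = Add(3, Add(Mul(-15, -4), -17)) = Add(3, Add(60, -17)) = Add(3, 43) = 46)
Pow(Add(r, Function('w')(m)), 2) = Pow(Add(46, Rational(-9, 4)), 2) = Pow(Rational(175, 4), 2) = Rational(30625, 16)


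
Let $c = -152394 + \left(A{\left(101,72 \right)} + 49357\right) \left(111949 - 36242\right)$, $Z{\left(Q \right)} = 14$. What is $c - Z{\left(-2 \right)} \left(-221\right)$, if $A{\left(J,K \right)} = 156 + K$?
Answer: $3753782295$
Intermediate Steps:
$c = 3753779201$ ($c = -152394 + \left(\left(156 + 72\right) + 49357\right) \left(111949 - 36242\right) = -152394 + \left(228 + 49357\right) 75707 = -152394 + 49585 \cdot 75707 = -152394 + 3753931595 = 3753779201$)
$c - Z{\left(-2 \right)} \left(-221\right) = 3753779201 - 14 \left(-221\right) = 3753779201 - -3094 = 3753779201 + 3094 = 3753782295$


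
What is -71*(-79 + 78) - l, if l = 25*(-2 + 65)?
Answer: -1504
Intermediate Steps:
l = 1575 (l = 25*63 = 1575)
-71*(-79 + 78) - l = -71*(-79 + 78) - 1*1575 = -71*(-1) - 1575 = 71 - 1575 = -1504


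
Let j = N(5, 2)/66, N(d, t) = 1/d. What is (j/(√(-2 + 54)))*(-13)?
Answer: -√13/660 ≈ -0.0054630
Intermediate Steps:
j = 1/330 (j = 1/(5*66) = (⅕)*(1/66) = 1/330 ≈ 0.0030303)
(j/(√(-2 + 54)))*(-13) = (1/(330*(√(-2 + 54))))*(-13) = (1/(330*(√52)))*(-13) = (1/(330*((2*√13))))*(-13) = ((√13/26)/330)*(-13) = (√13/8580)*(-13) = -√13/660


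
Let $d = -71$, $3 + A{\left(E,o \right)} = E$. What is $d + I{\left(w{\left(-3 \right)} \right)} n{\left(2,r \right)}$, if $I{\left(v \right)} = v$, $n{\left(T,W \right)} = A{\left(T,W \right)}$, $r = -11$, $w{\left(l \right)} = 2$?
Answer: $-73$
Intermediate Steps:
$A{\left(E,o \right)} = -3 + E$
$n{\left(T,W \right)} = -3 + T$
$d + I{\left(w{\left(-3 \right)} \right)} n{\left(2,r \right)} = -71 + 2 \left(-3 + 2\right) = -71 + 2 \left(-1\right) = -71 - 2 = -73$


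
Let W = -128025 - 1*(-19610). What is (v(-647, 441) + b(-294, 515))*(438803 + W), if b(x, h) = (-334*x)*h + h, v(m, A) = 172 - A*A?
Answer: 16644004512648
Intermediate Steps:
v(m, A) = 172 - A**2
W = -108415 (W = -128025 + 19610 = -108415)
b(x, h) = h - 334*h*x (b(x, h) = -334*h*x + h = h - 334*h*x)
(v(-647, 441) + b(-294, 515))*(438803 + W) = ((172 - 1*441**2) + 515*(1 - 334*(-294)))*(438803 - 108415) = ((172 - 1*194481) + 515*(1 + 98196))*330388 = ((172 - 194481) + 515*98197)*330388 = (-194309 + 50571455)*330388 = 50377146*330388 = 16644004512648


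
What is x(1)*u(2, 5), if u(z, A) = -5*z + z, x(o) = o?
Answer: -8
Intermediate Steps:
u(z, A) = -4*z
x(1)*u(2, 5) = 1*(-4*2) = 1*(-8) = -8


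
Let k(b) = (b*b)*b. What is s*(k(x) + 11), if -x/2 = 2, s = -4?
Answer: 212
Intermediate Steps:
x = -4 (x = -2*2 = -4)
k(b) = b³ (k(b) = b²*b = b³)
s*(k(x) + 11) = -4*((-4)³ + 11) = -4*(-64 + 11) = -4*(-53) = 212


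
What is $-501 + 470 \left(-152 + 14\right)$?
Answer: $-65361$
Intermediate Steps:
$-501 + 470 \left(-152 + 14\right) = -501 + 470 \left(-138\right) = -501 - 64860 = -65361$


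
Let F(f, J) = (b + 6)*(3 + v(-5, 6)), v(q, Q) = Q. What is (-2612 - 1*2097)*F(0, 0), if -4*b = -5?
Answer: -1229049/4 ≈ -3.0726e+5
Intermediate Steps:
b = 5/4 (b = -1/4*(-5) = 5/4 ≈ 1.2500)
F(f, J) = 261/4 (F(f, J) = (5/4 + 6)*(3 + 6) = (29/4)*9 = 261/4)
(-2612 - 1*2097)*F(0, 0) = (-2612 - 1*2097)*(261/4) = (-2612 - 2097)*(261/4) = -4709*261/4 = -1229049/4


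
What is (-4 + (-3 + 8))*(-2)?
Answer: -2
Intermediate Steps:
(-4 + (-3 + 8))*(-2) = (-4 + 5)*(-2) = 1*(-2) = -2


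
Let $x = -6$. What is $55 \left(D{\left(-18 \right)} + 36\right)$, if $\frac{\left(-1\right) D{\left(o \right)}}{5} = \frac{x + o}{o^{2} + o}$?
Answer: $\frac{102080}{51} \approx 2001.6$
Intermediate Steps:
$D{\left(o \right)} = - \frac{5 \left(-6 + o\right)}{o + o^{2}}$ ($D{\left(o \right)} = - 5 \frac{-6 + o}{o^{2} + o} = - 5 \frac{-6 + o}{o + o^{2}} = - \frac{5 \left(-6 + o\right)}{o + o^{2}}$)
$55 \left(D{\left(-18 \right)} + 36\right) = 55 \left(\frac{5 \left(6 - -18\right)}{\left(-18\right) \left(1 - 18\right)} + 36\right) = 55 \left(5 \left(- \frac{1}{18}\right) \frac{1}{-17} \left(6 + 18\right) + 36\right) = 55 \left(5 \left(- \frac{1}{18}\right) \left(- \frac{1}{17}\right) 24 + 36\right) = 55 \left(\frac{20}{51} + 36\right) = 55 \cdot \frac{1856}{51} = \frac{102080}{51}$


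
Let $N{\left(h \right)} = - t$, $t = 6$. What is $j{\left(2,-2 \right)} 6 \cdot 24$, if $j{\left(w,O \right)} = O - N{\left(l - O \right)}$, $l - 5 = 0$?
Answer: $576$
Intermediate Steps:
$l = 5$ ($l = 5 + 0 = 5$)
$N{\left(h \right)} = -6$ ($N{\left(h \right)} = \left(-1\right) 6 = -6$)
$j{\left(w,O \right)} = 6 + O$ ($j{\left(w,O \right)} = O - -6 = O + 6 = 6 + O$)
$j{\left(2,-2 \right)} 6 \cdot 24 = \left(6 - 2\right) 6 \cdot 24 = 4 \cdot 6 \cdot 24 = 24 \cdot 24 = 576$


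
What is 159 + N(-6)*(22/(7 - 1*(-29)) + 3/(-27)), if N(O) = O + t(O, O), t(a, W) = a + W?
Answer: 150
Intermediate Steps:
t(a, W) = W + a
N(O) = 3*O (N(O) = O + (O + O) = O + 2*O = 3*O)
159 + N(-6)*(22/(7 - 1*(-29)) + 3/(-27)) = 159 + (3*(-6))*(22/(7 - 1*(-29)) + 3/(-27)) = 159 - 18*(22/(7 + 29) + 3*(-1/27)) = 159 - 18*(22/36 - ⅑) = 159 - 18*(22*(1/36) - ⅑) = 159 - 18*(11/18 - ⅑) = 159 - 18*½ = 159 - 9 = 150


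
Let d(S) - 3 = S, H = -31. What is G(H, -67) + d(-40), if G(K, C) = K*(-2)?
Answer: 25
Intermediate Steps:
d(S) = 3 + S
G(K, C) = -2*K
G(H, -67) + d(-40) = -2*(-31) + (3 - 40) = 62 - 37 = 25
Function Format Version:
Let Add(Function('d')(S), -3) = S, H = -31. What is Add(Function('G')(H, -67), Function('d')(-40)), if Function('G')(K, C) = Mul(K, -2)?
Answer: 25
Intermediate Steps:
Function('d')(S) = Add(3, S)
Function('G')(K, C) = Mul(-2, K)
Add(Function('G')(H, -67), Function('d')(-40)) = Add(Mul(-2, -31), Add(3, -40)) = Add(62, -37) = 25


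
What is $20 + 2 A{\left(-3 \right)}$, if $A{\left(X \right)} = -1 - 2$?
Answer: $14$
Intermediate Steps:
$A{\left(X \right)} = -3$
$20 + 2 A{\left(-3 \right)} = 20 + 2 \left(-3\right) = 20 - 6 = 14$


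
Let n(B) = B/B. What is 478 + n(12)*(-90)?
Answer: 388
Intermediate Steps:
n(B) = 1
478 + n(12)*(-90) = 478 + 1*(-90) = 478 - 90 = 388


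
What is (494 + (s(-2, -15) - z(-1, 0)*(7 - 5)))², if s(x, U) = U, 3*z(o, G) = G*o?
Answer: 229441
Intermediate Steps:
z(o, G) = G*o/3 (z(o, G) = (G*o)/3 = G*o/3)
(494 + (s(-2, -15) - z(-1, 0)*(7 - 5)))² = (494 + (-15 - (⅓)*0*(-1)*(7 - 5)))² = (494 + (-15 - 0*2))² = (494 + (-15 - 1*0))² = (494 + (-15 + 0))² = (494 - 15)² = 479² = 229441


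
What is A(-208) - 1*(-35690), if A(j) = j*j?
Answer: 78954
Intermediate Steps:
A(j) = j**2
A(-208) - 1*(-35690) = (-208)**2 - 1*(-35690) = 43264 + 35690 = 78954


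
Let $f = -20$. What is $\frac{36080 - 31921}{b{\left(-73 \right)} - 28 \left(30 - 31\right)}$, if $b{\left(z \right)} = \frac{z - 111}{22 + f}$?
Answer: $- \frac{4159}{64} \approx -64.984$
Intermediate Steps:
$b{\left(z \right)} = - \frac{111}{2} + \frac{z}{2}$ ($b{\left(z \right)} = \frac{z - 111}{22 - 20} = \frac{-111 + z}{2} = \left(-111 + z\right) \frac{1}{2} = - \frac{111}{2} + \frac{z}{2}$)
$\frac{36080 - 31921}{b{\left(-73 \right)} - 28 \left(30 - 31\right)} = \frac{36080 - 31921}{\left(- \frac{111}{2} + \frac{1}{2} \left(-73\right)\right) - 28 \left(30 - 31\right)} = \frac{4159}{\left(- \frac{111}{2} - \frac{73}{2}\right) - -28} = \frac{4159}{-92 + 28} = \frac{4159}{-64} = 4159 \left(- \frac{1}{64}\right) = - \frac{4159}{64}$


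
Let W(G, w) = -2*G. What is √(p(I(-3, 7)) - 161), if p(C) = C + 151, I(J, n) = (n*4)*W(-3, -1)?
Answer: √158 ≈ 12.570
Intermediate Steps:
I(J, n) = 24*n (I(J, n) = (n*4)*(-2*(-3)) = (4*n)*6 = 24*n)
p(C) = 151 + C
√(p(I(-3, 7)) - 161) = √((151 + 24*7) - 161) = √((151 + 168) - 161) = √(319 - 161) = √158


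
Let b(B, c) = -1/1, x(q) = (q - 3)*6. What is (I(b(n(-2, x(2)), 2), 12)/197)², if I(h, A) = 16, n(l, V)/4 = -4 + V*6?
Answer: 256/38809 ≈ 0.0065964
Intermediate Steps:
x(q) = -18 + 6*q (x(q) = (-3 + q)*6 = -18 + 6*q)
n(l, V) = -16 + 24*V (n(l, V) = 4*(-4 + V*6) = 4*(-4 + 6*V) = -16 + 24*V)
b(B, c) = -1 (b(B, c) = -1*1 = -1)
(I(b(n(-2, x(2)), 2), 12)/197)² = (16/197)² = 256/38809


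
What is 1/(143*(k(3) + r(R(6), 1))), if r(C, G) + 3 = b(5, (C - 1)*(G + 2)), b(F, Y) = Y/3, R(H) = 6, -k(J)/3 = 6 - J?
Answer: -1/1001 ≈ -0.00099900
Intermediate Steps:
k(J) = -18 + 3*J (k(J) = -3*(6 - J) = -18 + 3*J)
b(F, Y) = Y/3 (b(F, Y) = Y*(⅓) = Y/3)
r(C, G) = -3 + (-1 + C)*(2 + G)/3 (r(C, G) = -3 + ((C - 1)*(G + 2))/3 = -3 + ((-1 + C)*(2 + G))/3 = -3 + (-1 + C)*(2 + G)/3)
1/(143*(k(3) + r(R(6), 1))) = 1/(143*((-18 + 3*3) + (-11/3 - ⅓*1 + (⅔)*6 + (⅓)*6*1))) = 1/(143*((-18 + 9) + (-11/3 - ⅓ + 4 + 2))) = 1/(143*(-9 + 2)) = 1/(143*(-7)) = 1/(-1001) = -1/1001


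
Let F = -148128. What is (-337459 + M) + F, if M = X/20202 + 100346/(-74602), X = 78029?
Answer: -52273502667713/107650686 ≈ -4.8558e+5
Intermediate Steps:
M = 270994969/107650686 (M = 78029/20202 + 100346/(-74602) = 78029*(1/20202) + 100346*(-1/74602) = 11147/2886 - 50173/37301 = 270994969/107650686 ≈ 2.5174)
(-337459 + M) + F = (-337459 + 270994969/107650686) - 148128 = -36327421851905/107650686 - 148128 = -52273502667713/107650686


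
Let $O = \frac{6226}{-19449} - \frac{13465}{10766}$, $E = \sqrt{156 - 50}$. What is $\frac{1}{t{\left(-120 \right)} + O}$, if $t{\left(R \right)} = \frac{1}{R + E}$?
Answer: $- \frac{70691829473497373694}{111637295359830303715} + \frac{3131664778913454 \sqrt{106}}{111637295359830303715} \approx -0.63294$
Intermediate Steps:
$E = \sqrt{106} \approx 10.296$
$O = - \frac{328909901}{209387934}$ ($O = 6226 \left(- \frac{1}{19449}\right) - \frac{13465}{10766} = - \frac{6226}{19449} - \frac{13465}{10766} = - \frac{328909901}{209387934} \approx -1.5708$)
$t{\left(R \right)} = \frac{1}{R + \sqrt{106}}$
$\frac{1}{t{\left(-120 \right)} + O} = \frac{1}{\frac{1}{-120 + \sqrt{106}} - \frac{328909901}{209387934}} = \frac{1}{- \frac{328909901}{209387934} + \frac{1}{-120 + \sqrt{106}}}$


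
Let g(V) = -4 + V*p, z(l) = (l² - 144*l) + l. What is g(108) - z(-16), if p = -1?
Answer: -2656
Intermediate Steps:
z(l) = l² - 143*l
g(V) = -4 - V (g(V) = -4 + V*(-1) = -4 - V)
g(108) - z(-16) = (-4 - 1*108) - (-16)*(-143 - 16) = (-4 - 108) - (-16)*(-159) = -112 - 1*2544 = -112 - 2544 = -2656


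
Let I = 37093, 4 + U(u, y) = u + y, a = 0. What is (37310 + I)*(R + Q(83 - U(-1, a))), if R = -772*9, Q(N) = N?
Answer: -510404580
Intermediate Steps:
U(u, y) = -4 + u + y (U(u, y) = -4 + (u + y) = -4 + u + y)
R = -6948
(37310 + I)*(R + Q(83 - U(-1, a))) = (37310 + 37093)*(-6948 + (83 - (-4 - 1 + 0))) = 74403*(-6948 + (83 - 1*(-5))) = 74403*(-6948 + (83 + 5)) = 74403*(-6948 + 88) = 74403*(-6860) = -510404580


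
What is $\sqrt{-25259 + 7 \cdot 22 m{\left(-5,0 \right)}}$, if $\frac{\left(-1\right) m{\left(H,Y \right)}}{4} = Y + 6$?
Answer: $i \sqrt{28955} \approx 170.16 i$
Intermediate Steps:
$m{\left(H,Y \right)} = -24 - 4 Y$ ($m{\left(H,Y \right)} = - 4 \left(Y + 6\right) = - 4 \left(6 + Y\right) = -24 - 4 Y$)
$\sqrt{-25259 + 7 \cdot 22 m{\left(-5,0 \right)}} = \sqrt{-25259 + 7 \cdot 22 \left(-24 - 0\right)} = \sqrt{-25259 + 154 \left(-24 + 0\right)} = \sqrt{-25259 + 154 \left(-24\right)} = \sqrt{-25259 - 3696} = \sqrt{-28955} = i \sqrt{28955}$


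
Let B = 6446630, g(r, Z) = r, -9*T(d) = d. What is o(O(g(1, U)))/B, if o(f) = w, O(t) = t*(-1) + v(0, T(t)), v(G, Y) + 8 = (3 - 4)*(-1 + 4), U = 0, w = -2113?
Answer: -2113/6446630 ≈ -0.00032777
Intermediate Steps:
T(d) = -d/9
v(G, Y) = -11 (v(G, Y) = -8 + (3 - 4)*(-1 + 4) = -8 - 1*3 = -8 - 3 = -11)
O(t) = -11 - t (O(t) = t*(-1) - 11 = -t - 11 = -11 - t)
o(f) = -2113
o(O(g(1, U)))/B = -2113/6446630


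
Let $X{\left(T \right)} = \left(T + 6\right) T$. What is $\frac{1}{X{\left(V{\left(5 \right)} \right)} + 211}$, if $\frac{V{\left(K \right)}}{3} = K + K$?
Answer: $\frac{1}{1291} \approx 0.00077459$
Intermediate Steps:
$V{\left(K \right)} = 6 K$ ($V{\left(K \right)} = 3 \left(K + K\right) = 3 \cdot 2 K = 6 K$)
$X{\left(T \right)} = T \left(6 + T\right)$ ($X{\left(T \right)} = \left(6 + T\right) T = T \left(6 + T\right)$)
$\frac{1}{X{\left(V{\left(5 \right)} \right)} + 211} = \frac{1}{6 \cdot 5 \left(6 + 6 \cdot 5\right) + 211} = \frac{1}{30 \left(6 + 30\right) + 211} = \frac{1}{30 \cdot 36 + 211} = \frac{1}{1080 + 211} = \frac{1}{1291}$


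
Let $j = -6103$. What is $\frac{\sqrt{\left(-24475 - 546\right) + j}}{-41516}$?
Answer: $- \frac{i \sqrt{7781}}{20758} \approx - 0.0042494 i$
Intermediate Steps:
$\frac{\sqrt{\left(-24475 - 546\right) + j}}{-41516} = \frac{\sqrt{\left(-24475 - 546\right) - 6103}}{-41516} = \sqrt{\left(-24475 - 546\right) - 6103} \left(- \frac{1}{41516}\right) = \sqrt{-25021 - 6103} \left(- \frac{1}{41516}\right) = \sqrt{-31124} \left(- \frac{1}{41516}\right) = 2 i \sqrt{7781} \left(- \frac{1}{41516}\right) = - \frac{i \sqrt{7781}}{20758}$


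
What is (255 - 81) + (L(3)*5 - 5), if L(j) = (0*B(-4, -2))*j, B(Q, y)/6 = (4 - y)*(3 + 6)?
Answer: 169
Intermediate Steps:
B(Q, y) = 216 - 54*y (B(Q, y) = 6*((4 - y)*(3 + 6)) = 6*((4 - y)*9) = 6*(36 - 9*y) = 216 - 54*y)
L(j) = 0 (L(j) = (0*(216 - 54*(-2)))*j = (0*(216 + 108))*j = (0*324)*j = 0*j = 0)
(255 - 81) + (L(3)*5 - 5) = (255 - 81) + (0*5 - 5) = 174 + (0 - 5) = 174 - 5 = 169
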